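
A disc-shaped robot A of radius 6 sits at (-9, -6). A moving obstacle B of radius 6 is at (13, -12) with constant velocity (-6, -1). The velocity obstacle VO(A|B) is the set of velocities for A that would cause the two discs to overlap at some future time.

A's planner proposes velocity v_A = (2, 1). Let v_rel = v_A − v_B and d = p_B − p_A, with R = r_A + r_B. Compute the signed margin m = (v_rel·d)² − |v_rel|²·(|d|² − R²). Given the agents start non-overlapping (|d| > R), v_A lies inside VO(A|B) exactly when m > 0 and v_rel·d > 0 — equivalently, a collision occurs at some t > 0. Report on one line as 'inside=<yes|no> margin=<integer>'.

d = (22, -6),  |d|² = 520;  R = 6+6 = 12,  c = 520−12² = 376
v_rel = (8, 2),  |v_rel|² = 68;  v_rel·d = (8)·(22) + (2)·(-6) = 164
68·t² − 328·t + 376 = 0  ⇒  m = 164² − 68·376 = 1328
m = 1328 > 0,  v_rel·d = 164 > 0  ⇒  inside

inside=yes margin=1328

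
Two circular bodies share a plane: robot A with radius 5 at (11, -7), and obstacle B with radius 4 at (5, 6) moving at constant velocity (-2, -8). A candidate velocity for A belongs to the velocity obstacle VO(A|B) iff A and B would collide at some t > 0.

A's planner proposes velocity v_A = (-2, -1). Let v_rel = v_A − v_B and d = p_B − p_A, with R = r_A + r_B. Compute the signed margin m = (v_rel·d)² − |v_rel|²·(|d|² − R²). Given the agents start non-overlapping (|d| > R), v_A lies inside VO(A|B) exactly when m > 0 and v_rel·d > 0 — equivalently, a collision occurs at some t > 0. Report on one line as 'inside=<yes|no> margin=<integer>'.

d = (-6, 13),  |d|² = 205;  R = 5+4 = 9,  c = 205−9² = 124
v_rel = (0, 7),  |v_rel|² = 49;  v_rel·d = (0)·(-6) + (7)·(13) = 91
49·t² − 182·t + 124 = 0  ⇒  m = 91² − 49·124 = 2205
m = 2205 > 0,  v_rel·d = 91 > 0  ⇒  inside

inside=yes margin=2205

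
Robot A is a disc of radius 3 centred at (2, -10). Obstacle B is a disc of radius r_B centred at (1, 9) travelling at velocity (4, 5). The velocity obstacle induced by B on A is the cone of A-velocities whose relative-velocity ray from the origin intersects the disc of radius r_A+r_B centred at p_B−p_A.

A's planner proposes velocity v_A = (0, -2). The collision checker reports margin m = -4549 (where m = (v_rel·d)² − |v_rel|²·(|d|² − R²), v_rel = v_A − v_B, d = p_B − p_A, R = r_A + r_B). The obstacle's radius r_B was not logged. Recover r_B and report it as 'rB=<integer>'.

m = -4549
d = (-1, 19);  v_rel = (-4, -7),  |v_rel|² = 65
v_rel×d = (-4)·(19) − (-7)·(-1) = -83
since m = R²·65 − (-83)²:  R² = (6889 + -4549) / 65 = 36
R = √36 = 6  ⇒  r_B = 6 − 3 = 3

rB=3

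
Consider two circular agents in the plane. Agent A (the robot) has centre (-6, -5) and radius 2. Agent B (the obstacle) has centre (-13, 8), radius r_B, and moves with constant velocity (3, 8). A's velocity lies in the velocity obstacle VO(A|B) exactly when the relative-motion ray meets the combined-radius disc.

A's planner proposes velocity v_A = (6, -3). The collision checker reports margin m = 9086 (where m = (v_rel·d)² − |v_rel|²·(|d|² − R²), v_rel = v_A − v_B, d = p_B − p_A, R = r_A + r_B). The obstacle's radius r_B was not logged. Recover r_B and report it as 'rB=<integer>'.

m = 9086
d = (-7, 13);  v_rel = (3, -11),  |v_rel|² = 130
v_rel×d = (3)·(13) − (-11)·(-7) = -38
since m = R²·130 − (-38)²:  R² = (1444 + 9086) / 130 = 81
R = √81 = 9  ⇒  r_B = 9 − 2 = 7

rB=7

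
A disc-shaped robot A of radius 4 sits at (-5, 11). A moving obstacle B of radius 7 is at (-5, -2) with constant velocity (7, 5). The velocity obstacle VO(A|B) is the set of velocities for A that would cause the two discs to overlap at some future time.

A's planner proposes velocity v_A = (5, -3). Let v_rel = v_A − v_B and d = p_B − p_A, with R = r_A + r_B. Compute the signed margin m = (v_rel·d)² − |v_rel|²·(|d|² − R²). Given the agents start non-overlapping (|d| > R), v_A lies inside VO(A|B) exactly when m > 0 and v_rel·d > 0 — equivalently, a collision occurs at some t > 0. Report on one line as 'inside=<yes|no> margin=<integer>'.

d = (0, -13),  |d|² = 169;  R = 4+7 = 11,  c = 169−11² = 48
v_rel = (-2, -8),  |v_rel|² = 68;  v_rel·d = (-2)·(0) + (-8)·(-13) = 104
68·t² − 208·t + 48 = 0  ⇒  m = 104² − 68·48 = 7552
m = 7552 > 0,  v_rel·d = 104 > 0  ⇒  inside

inside=yes margin=7552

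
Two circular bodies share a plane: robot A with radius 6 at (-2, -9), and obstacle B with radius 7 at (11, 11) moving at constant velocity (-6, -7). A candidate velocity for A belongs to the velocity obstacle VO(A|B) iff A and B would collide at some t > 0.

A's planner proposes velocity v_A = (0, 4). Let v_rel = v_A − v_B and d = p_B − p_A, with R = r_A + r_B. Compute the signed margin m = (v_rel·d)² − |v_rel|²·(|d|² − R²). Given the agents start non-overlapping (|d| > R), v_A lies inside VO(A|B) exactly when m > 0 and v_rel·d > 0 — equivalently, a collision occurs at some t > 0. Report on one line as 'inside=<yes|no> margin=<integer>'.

d = (13, 20),  |d|² = 569;  R = 6+7 = 13,  c = 569−13² = 400
v_rel = (6, 11),  |v_rel|² = 157;  v_rel·d = (6)·(13) + (11)·(20) = 298
157·t² − 596·t + 400 = 0  ⇒  m = 298² − 157·400 = 26004
m = 26004 > 0,  v_rel·d = 298 > 0  ⇒  inside

inside=yes margin=26004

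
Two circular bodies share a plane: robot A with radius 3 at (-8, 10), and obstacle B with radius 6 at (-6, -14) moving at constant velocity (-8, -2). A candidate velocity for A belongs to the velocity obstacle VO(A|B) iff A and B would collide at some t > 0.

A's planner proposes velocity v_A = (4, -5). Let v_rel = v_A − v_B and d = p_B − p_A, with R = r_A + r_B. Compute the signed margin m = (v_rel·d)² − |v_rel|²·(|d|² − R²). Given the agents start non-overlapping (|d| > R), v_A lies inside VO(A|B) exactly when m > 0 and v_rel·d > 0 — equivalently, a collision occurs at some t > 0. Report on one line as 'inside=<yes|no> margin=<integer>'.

d = (2, -24),  |d|² = 580;  R = 3+6 = 9,  c = 580−9² = 499
v_rel = (12, -3),  |v_rel|² = 153;  v_rel·d = (12)·(2) + (-3)·(-24) = 96
153·t² − 192·t + 499 = 0  ⇒  m = 96² − 153·499 = -67131
m = -67131 < 0,  v_rel·d = 96 > 0  ⇒  outside

inside=no margin=-67131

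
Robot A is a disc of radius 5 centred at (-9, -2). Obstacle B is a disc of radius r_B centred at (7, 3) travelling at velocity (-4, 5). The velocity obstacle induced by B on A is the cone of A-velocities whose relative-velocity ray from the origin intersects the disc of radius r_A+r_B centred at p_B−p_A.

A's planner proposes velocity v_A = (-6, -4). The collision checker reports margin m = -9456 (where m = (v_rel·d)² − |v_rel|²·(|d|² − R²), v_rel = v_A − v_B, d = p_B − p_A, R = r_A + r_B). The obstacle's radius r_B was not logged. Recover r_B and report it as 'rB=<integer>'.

m = -9456
d = (16, 5);  v_rel = (-2, -9),  |v_rel|² = 85
v_rel×d = (-2)·(5) − (-9)·(16) = 134
since m = R²·85 − 134²:  R² = (17956 + -9456) / 85 = 100
R = √100 = 10  ⇒  r_B = 10 − 5 = 5

rB=5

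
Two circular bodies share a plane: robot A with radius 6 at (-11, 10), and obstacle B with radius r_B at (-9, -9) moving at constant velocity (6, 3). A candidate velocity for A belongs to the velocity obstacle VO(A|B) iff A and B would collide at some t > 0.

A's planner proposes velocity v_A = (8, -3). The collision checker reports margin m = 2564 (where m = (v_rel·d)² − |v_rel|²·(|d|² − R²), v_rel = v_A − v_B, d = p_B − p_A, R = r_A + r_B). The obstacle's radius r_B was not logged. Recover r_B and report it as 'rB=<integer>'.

m = 2564
d = (2, -19);  v_rel = (2, -6),  |v_rel|² = 40
v_rel×d = (2)·(-19) − (-6)·(2) = -26
since m = R²·40 − (-26)²:  R² = (676 + 2564) / 40 = 81
R = √81 = 9  ⇒  r_B = 9 − 6 = 3

rB=3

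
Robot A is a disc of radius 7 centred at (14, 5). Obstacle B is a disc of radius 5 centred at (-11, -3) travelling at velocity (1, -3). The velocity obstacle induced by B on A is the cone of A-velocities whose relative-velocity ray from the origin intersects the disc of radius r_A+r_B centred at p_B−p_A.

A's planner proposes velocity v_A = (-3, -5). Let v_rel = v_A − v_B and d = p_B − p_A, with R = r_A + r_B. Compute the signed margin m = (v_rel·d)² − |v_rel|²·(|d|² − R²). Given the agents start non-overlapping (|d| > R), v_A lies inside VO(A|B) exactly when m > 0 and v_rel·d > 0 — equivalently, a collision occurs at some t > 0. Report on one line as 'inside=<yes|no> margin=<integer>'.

d = (-25, -8),  |d|² = 689;  R = 7+5 = 12,  c = 689−12² = 545
v_rel = (-4, -2),  |v_rel|² = 20;  v_rel·d = (-4)·(-25) + (-2)·(-8) = 116
20·t² − 232·t + 545 = 0  ⇒  m = 116² − 20·545 = 2556
m = 2556 > 0,  v_rel·d = 116 > 0  ⇒  inside

inside=yes margin=2556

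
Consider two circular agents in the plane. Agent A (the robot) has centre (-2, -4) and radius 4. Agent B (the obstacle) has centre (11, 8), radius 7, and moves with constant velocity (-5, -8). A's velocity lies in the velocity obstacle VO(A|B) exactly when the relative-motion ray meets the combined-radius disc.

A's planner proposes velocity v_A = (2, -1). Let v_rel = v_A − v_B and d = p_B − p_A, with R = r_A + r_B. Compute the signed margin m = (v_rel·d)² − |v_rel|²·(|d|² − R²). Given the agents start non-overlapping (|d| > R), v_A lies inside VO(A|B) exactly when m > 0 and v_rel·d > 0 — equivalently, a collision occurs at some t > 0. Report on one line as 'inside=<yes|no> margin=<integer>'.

d = (13, 12),  |d|² = 313;  R = 4+7 = 11,  c = 313−11² = 192
v_rel = (7, 7),  |v_rel|² = 98;  v_rel·d = (7)·(13) + (7)·(12) = 175
98·t² − 350·t + 192 = 0  ⇒  m = 175² − 98·192 = 11809
m = 11809 > 0,  v_rel·d = 175 > 0  ⇒  inside

inside=yes margin=11809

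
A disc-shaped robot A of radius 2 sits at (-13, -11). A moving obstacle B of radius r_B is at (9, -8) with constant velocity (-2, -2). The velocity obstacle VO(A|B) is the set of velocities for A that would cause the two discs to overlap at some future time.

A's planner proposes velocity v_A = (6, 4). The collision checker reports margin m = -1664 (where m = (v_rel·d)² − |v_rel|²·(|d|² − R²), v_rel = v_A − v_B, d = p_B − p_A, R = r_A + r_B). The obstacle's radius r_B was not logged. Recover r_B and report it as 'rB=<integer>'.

m = -1664
d = (22, 3);  v_rel = (8, 6),  |v_rel|² = 100
v_rel×d = (8)·(3) − (6)·(22) = -108
since m = R²·100 − (-108)²:  R² = (11664 + -1664) / 100 = 100
R = √100 = 10  ⇒  r_B = 10 − 2 = 8

rB=8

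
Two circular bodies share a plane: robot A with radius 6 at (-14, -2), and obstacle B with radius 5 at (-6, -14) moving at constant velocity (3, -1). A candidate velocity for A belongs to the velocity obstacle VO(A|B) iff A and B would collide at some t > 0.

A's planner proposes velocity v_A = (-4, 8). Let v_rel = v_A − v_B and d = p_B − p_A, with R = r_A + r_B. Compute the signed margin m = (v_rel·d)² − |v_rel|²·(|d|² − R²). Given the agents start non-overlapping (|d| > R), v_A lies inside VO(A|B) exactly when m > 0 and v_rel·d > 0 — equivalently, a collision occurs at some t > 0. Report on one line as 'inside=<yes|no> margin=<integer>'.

d = (8, -12),  |d|² = 208;  R = 6+5 = 11,  c = 208−11² = 87
v_rel = (-7, 9),  |v_rel|² = 130;  v_rel·d = (-7)·(8) + (9)·(-12) = -164
130·t² + 328·t + 87 = 0  ⇒  m = (-164)² − 130·87 = 15586
m = 15586 > 0,  v_rel·d = -164 < 0  ⇒  outside

inside=no margin=15586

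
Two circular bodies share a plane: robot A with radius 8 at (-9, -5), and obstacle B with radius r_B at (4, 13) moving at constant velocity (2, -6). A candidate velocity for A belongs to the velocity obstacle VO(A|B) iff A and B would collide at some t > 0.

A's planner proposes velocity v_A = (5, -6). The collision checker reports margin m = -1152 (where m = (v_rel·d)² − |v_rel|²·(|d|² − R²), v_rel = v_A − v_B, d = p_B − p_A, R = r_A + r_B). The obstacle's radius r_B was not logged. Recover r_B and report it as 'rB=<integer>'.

m = -1152
d = (13, 18);  v_rel = (3, 0),  |v_rel|² = 9
v_rel×d = (3)·(18) − (0)·(13) = 54
since m = R²·9 − 54²:  R² = (2916 + -1152) / 9 = 196
R = √196 = 14  ⇒  r_B = 14 − 8 = 6

rB=6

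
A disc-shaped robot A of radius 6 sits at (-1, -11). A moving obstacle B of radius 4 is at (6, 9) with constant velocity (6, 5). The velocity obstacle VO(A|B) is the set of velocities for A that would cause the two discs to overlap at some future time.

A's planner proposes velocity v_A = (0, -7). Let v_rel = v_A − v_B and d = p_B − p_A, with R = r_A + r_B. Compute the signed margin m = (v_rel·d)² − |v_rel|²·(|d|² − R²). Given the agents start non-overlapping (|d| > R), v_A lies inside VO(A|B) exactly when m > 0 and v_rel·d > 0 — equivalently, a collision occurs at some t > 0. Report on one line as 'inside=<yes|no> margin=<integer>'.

d = (7, 20),  |d|² = 449;  R = 6+4 = 10,  c = 449−10² = 349
v_rel = (-6, -12),  |v_rel|² = 180;  v_rel·d = (-6)·(7) + (-12)·(20) = -282
180·t² + 564·t + 349 = 0  ⇒  m = (-282)² − 180·349 = 16704
m = 16704 > 0,  v_rel·d = -282 < 0  ⇒  outside

inside=no margin=16704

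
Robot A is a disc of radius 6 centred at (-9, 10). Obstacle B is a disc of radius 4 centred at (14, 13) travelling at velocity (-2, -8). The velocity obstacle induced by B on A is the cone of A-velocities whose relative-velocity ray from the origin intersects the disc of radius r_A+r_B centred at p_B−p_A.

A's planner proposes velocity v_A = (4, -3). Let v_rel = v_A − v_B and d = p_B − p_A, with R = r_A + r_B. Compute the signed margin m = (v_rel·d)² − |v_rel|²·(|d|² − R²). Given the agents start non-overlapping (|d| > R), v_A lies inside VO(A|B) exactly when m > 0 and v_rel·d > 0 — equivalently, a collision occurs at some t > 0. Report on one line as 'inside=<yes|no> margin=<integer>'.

d = (23, 3),  |d|² = 538;  R = 6+4 = 10,  c = 538−10² = 438
v_rel = (6, 5),  |v_rel|² = 61;  v_rel·d = (6)·(23) + (5)·(3) = 153
61·t² − 306·t + 438 = 0  ⇒  m = 153² − 61·438 = -3309
m = -3309 < 0,  v_rel·d = 153 > 0  ⇒  outside

inside=no margin=-3309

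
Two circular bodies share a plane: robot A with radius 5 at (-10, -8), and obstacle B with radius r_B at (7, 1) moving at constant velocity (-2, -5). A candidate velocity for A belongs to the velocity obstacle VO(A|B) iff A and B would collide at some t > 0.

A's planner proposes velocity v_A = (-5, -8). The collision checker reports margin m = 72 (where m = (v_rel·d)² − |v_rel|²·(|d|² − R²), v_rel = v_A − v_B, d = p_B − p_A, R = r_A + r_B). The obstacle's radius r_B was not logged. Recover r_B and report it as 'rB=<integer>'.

m = 72
d = (17, 9);  v_rel = (-3, -3),  |v_rel|² = 18
v_rel×d = (-3)·(9) − (-3)·(17) = 24
since m = R²·18 − 24²:  R² = (576 + 72) / 18 = 36
R = √36 = 6  ⇒  r_B = 6 − 5 = 1

rB=1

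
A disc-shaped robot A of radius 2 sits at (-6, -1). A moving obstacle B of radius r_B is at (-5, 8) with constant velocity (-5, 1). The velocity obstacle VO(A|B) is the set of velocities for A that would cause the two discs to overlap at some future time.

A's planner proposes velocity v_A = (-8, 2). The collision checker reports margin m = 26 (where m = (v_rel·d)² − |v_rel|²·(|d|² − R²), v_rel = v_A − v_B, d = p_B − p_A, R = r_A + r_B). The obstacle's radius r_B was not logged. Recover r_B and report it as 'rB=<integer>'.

m = 26
d = (1, 9);  v_rel = (-3, 1),  |v_rel|² = 10
v_rel×d = (-3)·(9) − (1)·(1) = -28
since m = R²·10 − (-28)²:  R² = (784 + 26) / 10 = 81
R = √81 = 9  ⇒  r_B = 9 − 2 = 7

rB=7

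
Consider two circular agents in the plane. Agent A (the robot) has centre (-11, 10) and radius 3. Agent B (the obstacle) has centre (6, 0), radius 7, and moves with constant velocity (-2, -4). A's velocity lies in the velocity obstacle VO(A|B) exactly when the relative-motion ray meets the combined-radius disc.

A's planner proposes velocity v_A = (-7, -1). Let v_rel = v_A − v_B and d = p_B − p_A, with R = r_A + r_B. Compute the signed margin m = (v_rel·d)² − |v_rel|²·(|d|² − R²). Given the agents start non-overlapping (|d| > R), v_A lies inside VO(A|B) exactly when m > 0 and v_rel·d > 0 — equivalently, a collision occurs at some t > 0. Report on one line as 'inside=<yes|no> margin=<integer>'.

d = (17, -10),  |d|² = 389;  R = 3+7 = 10,  c = 389−10² = 289
v_rel = (-5, 3),  |v_rel|² = 34;  v_rel·d = (-5)·(17) + (3)·(-10) = -115
34·t² + 230·t + 289 = 0  ⇒  m = (-115)² − 34·289 = 3399
m = 3399 > 0,  v_rel·d = -115 < 0  ⇒  outside

inside=no margin=3399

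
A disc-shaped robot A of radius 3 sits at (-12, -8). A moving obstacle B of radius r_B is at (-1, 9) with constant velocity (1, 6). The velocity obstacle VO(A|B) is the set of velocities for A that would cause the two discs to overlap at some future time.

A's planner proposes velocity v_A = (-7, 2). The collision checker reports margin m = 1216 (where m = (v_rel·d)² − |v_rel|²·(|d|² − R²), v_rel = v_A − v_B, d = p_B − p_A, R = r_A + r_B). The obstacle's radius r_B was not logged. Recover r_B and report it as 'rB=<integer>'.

m = 1216
d = (11, 17);  v_rel = (-8, -4),  |v_rel|² = 80
v_rel×d = (-8)·(17) − (-4)·(11) = -92
since m = R²·80 − (-92)²:  R² = (8464 + 1216) / 80 = 121
R = √121 = 11  ⇒  r_B = 11 − 3 = 8

rB=8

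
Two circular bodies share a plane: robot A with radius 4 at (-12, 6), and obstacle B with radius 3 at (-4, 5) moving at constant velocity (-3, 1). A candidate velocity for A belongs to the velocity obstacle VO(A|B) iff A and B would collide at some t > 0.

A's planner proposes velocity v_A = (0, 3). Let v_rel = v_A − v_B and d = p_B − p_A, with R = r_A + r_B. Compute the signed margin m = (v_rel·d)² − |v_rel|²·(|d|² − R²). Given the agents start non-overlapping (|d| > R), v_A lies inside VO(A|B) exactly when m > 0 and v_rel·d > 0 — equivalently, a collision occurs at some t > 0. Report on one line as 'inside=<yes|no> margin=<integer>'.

d = (8, -1),  |d|² = 65;  R = 4+3 = 7,  c = 65−7² = 16
v_rel = (3, 2),  |v_rel|² = 13;  v_rel·d = (3)·(8) + (2)·(-1) = 22
13·t² − 44·t + 16 = 0  ⇒  m = 22² − 13·16 = 276
m = 276 > 0,  v_rel·d = 22 > 0  ⇒  inside

inside=yes margin=276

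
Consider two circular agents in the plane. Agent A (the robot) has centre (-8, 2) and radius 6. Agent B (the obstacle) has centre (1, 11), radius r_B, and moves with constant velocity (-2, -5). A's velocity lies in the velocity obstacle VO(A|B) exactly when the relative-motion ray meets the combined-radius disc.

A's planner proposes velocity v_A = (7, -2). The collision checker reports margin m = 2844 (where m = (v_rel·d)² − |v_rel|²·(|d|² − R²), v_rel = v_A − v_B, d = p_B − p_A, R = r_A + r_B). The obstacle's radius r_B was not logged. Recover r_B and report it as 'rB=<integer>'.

m = 2844
d = (9, 9);  v_rel = (9, 3),  |v_rel|² = 90
v_rel×d = (9)·(9) − (3)·(9) = 54
since m = R²·90 − 54²:  R² = (2916 + 2844) / 90 = 64
R = √64 = 8  ⇒  r_B = 8 − 6 = 2

rB=2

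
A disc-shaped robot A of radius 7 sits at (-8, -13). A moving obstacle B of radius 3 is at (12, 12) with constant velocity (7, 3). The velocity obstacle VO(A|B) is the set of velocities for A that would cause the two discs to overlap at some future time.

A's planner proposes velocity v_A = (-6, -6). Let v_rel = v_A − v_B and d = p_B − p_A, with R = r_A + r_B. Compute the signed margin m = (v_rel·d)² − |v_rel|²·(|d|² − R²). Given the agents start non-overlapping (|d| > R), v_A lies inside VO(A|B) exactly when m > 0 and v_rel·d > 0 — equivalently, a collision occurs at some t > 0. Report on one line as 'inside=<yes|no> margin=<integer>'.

d = (20, 25),  |d|² = 1025;  R = 7+3 = 10,  c = 1025−10² = 925
v_rel = (-13, -9),  |v_rel|² = 250;  v_rel·d = (-13)·(20) + (-9)·(25) = -485
250·t² + 970·t + 925 = 0  ⇒  m = (-485)² − 250·925 = 3975
m = 3975 > 0,  v_rel·d = -485 < 0  ⇒  outside

inside=no margin=3975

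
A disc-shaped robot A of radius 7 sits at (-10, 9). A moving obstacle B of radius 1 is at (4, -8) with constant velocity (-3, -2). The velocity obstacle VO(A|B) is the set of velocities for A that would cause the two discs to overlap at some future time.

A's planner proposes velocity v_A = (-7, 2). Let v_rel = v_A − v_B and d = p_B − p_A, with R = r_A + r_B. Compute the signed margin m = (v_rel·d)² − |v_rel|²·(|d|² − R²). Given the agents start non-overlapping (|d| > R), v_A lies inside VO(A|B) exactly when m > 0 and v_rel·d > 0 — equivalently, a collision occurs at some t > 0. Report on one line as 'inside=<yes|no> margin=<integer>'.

d = (14, -17),  |d|² = 485;  R = 7+1 = 8,  c = 485−8² = 421
v_rel = (-4, 4),  |v_rel|² = 32;  v_rel·d = (-4)·(14) + (4)·(-17) = -124
32·t² + 248·t + 421 = 0  ⇒  m = (-124)² − 32·421 = 1904
m = 1904 > 0,  v_rel·d = -124 < 0  ⇒  outside

inside=no margin=1904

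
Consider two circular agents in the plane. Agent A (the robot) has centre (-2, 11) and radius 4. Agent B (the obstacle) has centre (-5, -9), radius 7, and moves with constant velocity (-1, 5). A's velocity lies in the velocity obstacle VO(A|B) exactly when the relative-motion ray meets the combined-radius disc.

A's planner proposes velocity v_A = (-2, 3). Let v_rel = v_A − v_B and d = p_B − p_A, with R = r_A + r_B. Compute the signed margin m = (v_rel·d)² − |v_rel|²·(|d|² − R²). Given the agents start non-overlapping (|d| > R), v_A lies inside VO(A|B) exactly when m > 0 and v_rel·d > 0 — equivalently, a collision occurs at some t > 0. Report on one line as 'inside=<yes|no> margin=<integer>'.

d = (-3, -20),  |d|² = 409;  R = 4+7 = 11,  c = 409−11² = 288
v_rel = (-1, -2),  |v_rel|² = 5;  v_rel·d = (-1)·(-3) + (-2)·(-20) = 43
5·t² − 86·t + 288 = 0  ⇒  m = 43² − 5·288 = 409
m = 409 > 0,  v_rel·d = 43 > 0  ⇒  inside

inside=yes margin=409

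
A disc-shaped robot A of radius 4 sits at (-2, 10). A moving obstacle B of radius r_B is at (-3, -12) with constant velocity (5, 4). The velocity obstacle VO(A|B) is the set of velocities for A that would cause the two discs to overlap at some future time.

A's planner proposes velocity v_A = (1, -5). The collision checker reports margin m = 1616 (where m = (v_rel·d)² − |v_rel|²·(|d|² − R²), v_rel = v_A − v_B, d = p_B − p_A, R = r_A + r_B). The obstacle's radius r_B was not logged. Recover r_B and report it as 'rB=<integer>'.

m = 1616
d = (-1, -22);  v_rel = (-4, -9),  |v_rel|² = 97
v_rel×d = (-4)·(-22) − (-9)·(-1) = 79
since m = R²·97 − 79²:  R² = (6241 + 1616) / 97 = 81
R = √81 = 9  ⇒  r_B = 9 − 4 = 5

rB=5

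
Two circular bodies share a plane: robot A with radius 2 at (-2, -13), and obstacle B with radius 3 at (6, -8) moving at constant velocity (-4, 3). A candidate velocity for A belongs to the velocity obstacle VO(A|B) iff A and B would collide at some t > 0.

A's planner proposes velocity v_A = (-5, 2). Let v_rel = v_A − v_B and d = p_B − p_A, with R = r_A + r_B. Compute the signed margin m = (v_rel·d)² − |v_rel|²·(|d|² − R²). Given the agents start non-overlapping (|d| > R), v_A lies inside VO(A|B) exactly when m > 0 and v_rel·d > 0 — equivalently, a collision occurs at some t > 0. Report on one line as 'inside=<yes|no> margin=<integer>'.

d = (8, 5),  |d|² = 89;  R = 2+3 = 5,  c = 89−5² = 64
v_rel = (-1, -1),  |v_rel|² = 2;  v_rel·d = (-1)·(8) + (-1)·(5) = -13
2·t² + 26·t + 64 = 0  ⇒  m = (-13)² − 2·64 = 41
m = 41 > 0,  v_rel·d = -13 < 0  ⇒  outside

inside=no margin=41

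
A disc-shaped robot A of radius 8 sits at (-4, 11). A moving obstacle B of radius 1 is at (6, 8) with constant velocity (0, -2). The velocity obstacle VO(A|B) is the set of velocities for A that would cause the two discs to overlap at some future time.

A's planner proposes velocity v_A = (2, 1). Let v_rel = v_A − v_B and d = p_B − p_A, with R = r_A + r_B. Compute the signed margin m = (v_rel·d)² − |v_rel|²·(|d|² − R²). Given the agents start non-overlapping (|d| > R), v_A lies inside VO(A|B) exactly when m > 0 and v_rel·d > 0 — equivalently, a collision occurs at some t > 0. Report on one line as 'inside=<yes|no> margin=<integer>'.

d = (10, -3),  |d|² = 109;  R = 8+1 = 9,  c = 109−9² = 28
v_rel = (2, 3),  |v_rel|² = 13;  v_rel·d = (2)·(10) + (3)·(-3) = 11
13·t² − 22·t + 28 = 0  ⇒  m = 11² − 13·28 = -243
m = -243 < 0,  v_rel·d = 11 > 0  ⇒  outside

inside=no margin=-243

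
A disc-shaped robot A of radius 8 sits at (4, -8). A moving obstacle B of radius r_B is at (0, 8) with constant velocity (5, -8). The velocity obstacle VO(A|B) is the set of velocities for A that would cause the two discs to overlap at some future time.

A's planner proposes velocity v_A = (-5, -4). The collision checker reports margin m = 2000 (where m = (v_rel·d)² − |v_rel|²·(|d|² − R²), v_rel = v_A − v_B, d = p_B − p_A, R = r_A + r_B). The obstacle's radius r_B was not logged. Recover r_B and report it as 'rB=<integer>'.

m = 2000
d = (-4, 16);  v_rel = (-10, 4),  |v_rel|² = 116
v_rel×d = (-10)·(16) − (4)·(-4) = -144
since m = R²·116 − (-144)²:  R² = (20736 + 2000) / 116 = 196
R = √196 = 14  ⇒  r_B = 14 − 8 = 6

rB=6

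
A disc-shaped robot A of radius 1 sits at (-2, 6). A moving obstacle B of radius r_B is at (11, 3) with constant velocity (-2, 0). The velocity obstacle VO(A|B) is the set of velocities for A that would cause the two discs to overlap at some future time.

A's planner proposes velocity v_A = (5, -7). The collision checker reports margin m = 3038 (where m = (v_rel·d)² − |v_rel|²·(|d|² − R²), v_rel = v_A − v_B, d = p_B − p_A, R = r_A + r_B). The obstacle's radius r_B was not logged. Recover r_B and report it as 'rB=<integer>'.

m = 3038
d = (13, -3);  v_rel = (7, -7),  |v_rel|² = 98
v_rel×d = (7)·(-3) − (-7)·(13) = 70
since m = R²·98 − 70²:  R² = (4900 + 3038) / 98 = 81
R = √81 = 9  ⇒  r_B = 9 − 1 = 8

rB=8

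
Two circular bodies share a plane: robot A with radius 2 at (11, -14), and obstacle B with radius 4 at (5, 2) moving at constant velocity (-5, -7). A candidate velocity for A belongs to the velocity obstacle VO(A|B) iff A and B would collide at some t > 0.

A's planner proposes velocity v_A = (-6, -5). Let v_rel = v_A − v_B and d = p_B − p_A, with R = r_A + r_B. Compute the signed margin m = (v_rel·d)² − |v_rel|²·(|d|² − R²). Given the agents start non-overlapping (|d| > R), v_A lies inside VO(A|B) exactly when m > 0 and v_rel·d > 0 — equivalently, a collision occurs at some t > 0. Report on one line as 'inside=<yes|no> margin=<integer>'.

d = (-6, 16),  |d|² = 292;  R = 2+4 = 6,  c = 292−6² = 256
v_rel = (-1, 2),  |v_rel|² = 5;  v_rel·d = (-1)·(-6) + (2)·(16) = 38
5·t² − 76·t + 256 = 0  ⇒  m = 38² − 5·256 = 164
m = 164 > 0,  v_rel·d = 38 > 0  ⇒  inside

inside=yes margin=164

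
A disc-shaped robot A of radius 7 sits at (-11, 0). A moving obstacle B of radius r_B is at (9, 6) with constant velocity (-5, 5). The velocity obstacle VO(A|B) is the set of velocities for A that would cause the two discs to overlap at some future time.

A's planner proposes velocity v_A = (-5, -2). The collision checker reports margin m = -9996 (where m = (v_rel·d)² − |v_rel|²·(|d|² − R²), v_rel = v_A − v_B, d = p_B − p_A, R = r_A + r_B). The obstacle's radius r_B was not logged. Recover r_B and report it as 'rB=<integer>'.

m = -9996
d = (20, 6);  v_rel = (0, -7),  |v_rel|² = 49
v_rel×d = (0)·(6) − (-7)·(20) = 140
since m = R²·49 − 140²:  R² = (19600 + -9996) / 49 = 196
R = √196 = 14  ⇒  r_B = 14 − 7 = 7

rB=7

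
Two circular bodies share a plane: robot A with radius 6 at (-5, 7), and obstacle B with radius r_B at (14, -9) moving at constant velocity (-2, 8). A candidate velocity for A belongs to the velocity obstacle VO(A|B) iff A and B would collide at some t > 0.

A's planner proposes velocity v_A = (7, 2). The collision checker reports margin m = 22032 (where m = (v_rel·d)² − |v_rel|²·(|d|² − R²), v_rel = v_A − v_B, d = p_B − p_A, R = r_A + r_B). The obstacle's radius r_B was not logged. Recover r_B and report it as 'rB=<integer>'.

m = 22032
d = (19, -16);  v_rel = (9, -6),  |v_rel|² = 117
v_rel×d = (9)·(-16) − (-6)·(19) = -30
since m = R²·117 − (-30)²:  R² = (900 + 22032) / 117 = 196
R = √196 = 14  ⇒  r_B = 14 − 6 = 8

rB=8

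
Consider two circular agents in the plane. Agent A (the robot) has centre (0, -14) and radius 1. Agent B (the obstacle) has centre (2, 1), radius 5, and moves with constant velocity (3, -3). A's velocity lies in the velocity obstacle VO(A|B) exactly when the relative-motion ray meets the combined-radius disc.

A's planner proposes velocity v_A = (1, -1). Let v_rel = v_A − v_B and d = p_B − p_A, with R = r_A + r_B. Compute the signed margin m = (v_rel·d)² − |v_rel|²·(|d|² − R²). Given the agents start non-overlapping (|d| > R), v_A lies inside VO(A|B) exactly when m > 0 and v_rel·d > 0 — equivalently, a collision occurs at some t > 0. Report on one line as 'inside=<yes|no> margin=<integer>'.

d = (2, 15),  |d|² = 229;  R = 1+5 = 6,  c = 229−6² = 193
v_rel = (-2, 2),  |v_rel|² = 8;  v_rel·d = (-2)·(2) + (2)·(15) = 26
8·t² − 52·t + 193 = 0  ⇒  m = 26² − 8·193 = -868
m = -868 < 0,  v_rel·d = 26 > 0  ⇒  outside

inside=no margin=-868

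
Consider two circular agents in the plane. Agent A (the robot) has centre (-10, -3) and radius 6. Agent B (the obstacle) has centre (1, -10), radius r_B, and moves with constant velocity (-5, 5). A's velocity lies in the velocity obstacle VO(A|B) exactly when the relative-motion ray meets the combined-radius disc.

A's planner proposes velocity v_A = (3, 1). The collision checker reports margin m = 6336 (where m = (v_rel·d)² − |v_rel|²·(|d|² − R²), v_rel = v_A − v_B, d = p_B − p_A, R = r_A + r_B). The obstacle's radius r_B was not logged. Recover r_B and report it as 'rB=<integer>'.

m = 6336
d = (11, -7);  v_rel = (8, -4),  |v_rel|² = 80
v_rel×d = (8)·(-7) − (-4)·(11) = -12
since m = R²·80 − (-12)²:  R² = (144 + 6336) / 80 = 81
R = √81 = 9  ⇒  r_B = 9 − 6 = 3

rB=3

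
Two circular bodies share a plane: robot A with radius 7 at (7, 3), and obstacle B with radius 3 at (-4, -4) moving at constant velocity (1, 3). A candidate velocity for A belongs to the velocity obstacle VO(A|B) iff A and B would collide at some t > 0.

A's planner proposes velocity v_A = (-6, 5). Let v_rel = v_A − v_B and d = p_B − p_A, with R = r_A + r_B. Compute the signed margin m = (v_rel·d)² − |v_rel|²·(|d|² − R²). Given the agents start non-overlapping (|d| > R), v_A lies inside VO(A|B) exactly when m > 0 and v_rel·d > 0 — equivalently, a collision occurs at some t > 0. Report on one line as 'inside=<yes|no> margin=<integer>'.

d = (-11, -7),  |d|² = 170;  R = 7+3 = 10,  c = 170−10² = 70
v_rel = (-7, 2),  |v_rel|² = 53;  v_rel·d = (-7)·(-11) + (2)·(-7) = 63
53·t² − 126·t + 70 = 0  ⇒  m = 63² − 53·70 = 259
m = 259 > 0,  v_rel·d = 63 > 0  ⇒  inside

inside=yes margin=259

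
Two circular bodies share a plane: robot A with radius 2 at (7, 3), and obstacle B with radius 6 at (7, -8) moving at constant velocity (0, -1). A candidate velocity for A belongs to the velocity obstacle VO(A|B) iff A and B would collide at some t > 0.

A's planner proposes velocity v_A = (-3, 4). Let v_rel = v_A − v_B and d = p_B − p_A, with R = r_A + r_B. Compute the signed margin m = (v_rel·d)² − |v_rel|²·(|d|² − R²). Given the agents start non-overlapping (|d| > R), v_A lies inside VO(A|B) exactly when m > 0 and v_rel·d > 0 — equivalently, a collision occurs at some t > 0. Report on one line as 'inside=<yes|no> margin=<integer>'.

d = (0, -11),  |d|² = 121;  R = 2+6 = 8,  c = 121−8² = 57
v_rel = (-3, 5),  |v_rel|² = 34;  v_rel·d = (-3)·(0) + (5)·(-11) = -55
34·t² + 110·t + 57 = 0  ⇒  m = (-55)² − 34·57 = 1087
m = 1087 > 0,  v_rel·d = -55 < 0  ⇒  outside

inside=no margin=1087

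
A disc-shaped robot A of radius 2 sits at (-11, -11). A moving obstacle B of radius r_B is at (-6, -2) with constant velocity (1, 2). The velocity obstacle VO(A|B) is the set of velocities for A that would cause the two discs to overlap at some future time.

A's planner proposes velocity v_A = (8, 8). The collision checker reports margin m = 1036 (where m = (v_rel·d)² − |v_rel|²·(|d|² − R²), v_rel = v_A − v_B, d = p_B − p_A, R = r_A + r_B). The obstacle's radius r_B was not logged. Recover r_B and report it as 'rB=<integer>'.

m = 1036
d = (5, 9);  v_rel = (7, 6),  |v_rel|² = 85
v_rel×d = (7)·(9) − (6)·(5) = 33
since m = R²·85 − 33²:  R² = (1089 + 1036) / 85 = 25
R = √25 = 5  ⇒  r_B = 5 − 2 = 3

rB=3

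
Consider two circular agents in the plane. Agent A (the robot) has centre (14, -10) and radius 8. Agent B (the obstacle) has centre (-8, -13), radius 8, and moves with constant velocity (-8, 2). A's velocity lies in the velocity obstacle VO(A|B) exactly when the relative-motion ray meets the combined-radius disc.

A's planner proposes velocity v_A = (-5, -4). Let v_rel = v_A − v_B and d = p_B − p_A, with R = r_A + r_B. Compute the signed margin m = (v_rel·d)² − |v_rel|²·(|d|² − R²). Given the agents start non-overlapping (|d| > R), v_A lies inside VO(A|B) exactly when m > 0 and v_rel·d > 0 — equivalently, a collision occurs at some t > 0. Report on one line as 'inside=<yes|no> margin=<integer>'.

d = (-22, -3),  |d|² = 493;  R = 8+8 = 16,  c = 493−16² = 237
v_rel = (3, -6),  |v_rel|² = 45;  v_rel·d = (3)·(-22) + (-6)·(-3) = -48
45·t² + 96·t + 237 = 0  ⇒  m = (-48)² − 45·237 = -8361
m = -8361 < 0,  v_rel·d = -48 < 0  ⇒  outside

inside=no margin=-8361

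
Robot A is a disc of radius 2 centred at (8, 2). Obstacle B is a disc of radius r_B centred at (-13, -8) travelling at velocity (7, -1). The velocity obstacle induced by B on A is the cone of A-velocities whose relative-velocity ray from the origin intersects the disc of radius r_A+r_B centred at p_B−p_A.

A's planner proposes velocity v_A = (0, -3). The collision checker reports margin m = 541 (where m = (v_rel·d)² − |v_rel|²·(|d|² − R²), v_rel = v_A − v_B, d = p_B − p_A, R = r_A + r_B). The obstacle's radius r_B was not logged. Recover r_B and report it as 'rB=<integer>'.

m = 541
d = (-21, -10);  v_rel = (-7, -2),  |v_rel|² = 53
v_rel×d = (-7)·(-10) − (-2)·(-21) = 28
since m = R²·53 − 28²:  R² = (784 + 541) / 53 = 25
R = √25 = 5  ⇒  r_B = 5 − 2 = 3

rB=3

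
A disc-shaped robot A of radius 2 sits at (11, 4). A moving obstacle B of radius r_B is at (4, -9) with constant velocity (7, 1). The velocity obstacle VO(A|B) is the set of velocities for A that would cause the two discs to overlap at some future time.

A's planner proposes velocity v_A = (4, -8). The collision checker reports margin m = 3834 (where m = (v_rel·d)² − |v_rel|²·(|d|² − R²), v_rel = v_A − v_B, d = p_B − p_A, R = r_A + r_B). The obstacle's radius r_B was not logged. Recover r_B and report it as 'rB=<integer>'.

m = 3834
d = (-7, -13);  v_rel = (-3, -9),  |v_rel|² = 90
v_rel×d = (-3)·(-13) − (-9)·(-7) = -24
since m = R²·90 − (-24)²:  R² = (576 + 3834) / 90 = 49
R = √49 = 7  ⇒  r_B = 7 − 2 = 5

rB=5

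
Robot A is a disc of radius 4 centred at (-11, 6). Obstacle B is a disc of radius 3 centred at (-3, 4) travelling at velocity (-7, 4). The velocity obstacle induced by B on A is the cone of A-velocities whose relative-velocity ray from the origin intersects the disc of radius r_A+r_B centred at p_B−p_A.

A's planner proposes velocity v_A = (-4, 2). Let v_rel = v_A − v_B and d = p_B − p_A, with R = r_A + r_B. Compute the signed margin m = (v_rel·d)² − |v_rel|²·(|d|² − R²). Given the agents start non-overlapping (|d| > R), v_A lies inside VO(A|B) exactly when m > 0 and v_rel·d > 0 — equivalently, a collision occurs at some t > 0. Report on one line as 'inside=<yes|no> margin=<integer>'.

d = (8, -2),  |d|² = 68;  R = 4+3 = 7,  c = 68−7² = 19
v_rel = (3, -2),  |v_rel|² = 13;  v_rel·d = (3)·(8) + (-2)·(-2) = 28
13·t² − 56·t + 19 = 0  ⇒  m = 28² − 13·19 = 537
m = 537 > 0,  v_rel·d = 28 > 0  ⇒  inside

inside=yes margin=537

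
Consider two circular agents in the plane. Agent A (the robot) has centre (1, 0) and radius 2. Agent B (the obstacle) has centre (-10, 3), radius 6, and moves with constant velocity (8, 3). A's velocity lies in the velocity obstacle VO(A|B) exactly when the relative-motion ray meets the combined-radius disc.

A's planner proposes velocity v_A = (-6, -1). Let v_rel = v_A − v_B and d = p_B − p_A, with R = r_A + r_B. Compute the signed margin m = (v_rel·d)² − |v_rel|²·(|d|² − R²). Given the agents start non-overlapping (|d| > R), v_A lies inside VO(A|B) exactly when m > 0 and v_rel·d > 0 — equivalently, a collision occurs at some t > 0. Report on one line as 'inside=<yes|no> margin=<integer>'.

d = (-11, 3),  |d|² = 130;  R = 2+6 = 8,  c = 130−8² = 66
v_rel = (-14, -4),  |v_rel|² = 212;  v_rel·d = (-14)·(-11) + (-4)·(3) = 142
212·t² − 284·t + 66 = 0  ⇒  m = 142² − 212·66 = 6172
m = 6172 > 0,  v_rel·d = 142 > 0  ⇒  inside

inside=yes margin=6172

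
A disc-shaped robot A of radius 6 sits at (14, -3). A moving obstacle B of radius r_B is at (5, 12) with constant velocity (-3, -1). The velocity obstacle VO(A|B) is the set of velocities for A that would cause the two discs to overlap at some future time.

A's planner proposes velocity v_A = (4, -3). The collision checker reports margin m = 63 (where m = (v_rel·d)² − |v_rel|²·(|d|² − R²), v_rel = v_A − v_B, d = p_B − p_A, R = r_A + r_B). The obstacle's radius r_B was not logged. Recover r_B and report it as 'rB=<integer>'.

m = 63
d = (-9, 15);  v_rel = (7, -2),  |v_rel|² = 53
v_rel×d = (7)·(15) − (-2)·(-9) = 87
since m = R²·53 − 87²:  R² = (7569 + 63) / 53 = 144
R = √144 = 12  ⇒  r_B = 12 − 6 = 6

rB=6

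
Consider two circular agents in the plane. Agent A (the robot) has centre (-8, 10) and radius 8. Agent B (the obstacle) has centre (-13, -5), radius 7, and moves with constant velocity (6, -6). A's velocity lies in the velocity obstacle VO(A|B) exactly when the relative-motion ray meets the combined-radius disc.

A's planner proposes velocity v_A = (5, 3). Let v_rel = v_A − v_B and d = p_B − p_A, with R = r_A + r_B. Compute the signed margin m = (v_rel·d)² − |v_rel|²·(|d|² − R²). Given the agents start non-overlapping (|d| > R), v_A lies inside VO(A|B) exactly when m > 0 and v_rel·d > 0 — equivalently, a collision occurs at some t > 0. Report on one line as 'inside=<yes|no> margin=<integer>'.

d = (-5, -15),  |d|² = 250;  R = 8+7 = 15,  c = 250−15² = 25
v_rel = (-1, 9),  |v_rel|² = 82;  v_rel·d = (-1)·(-5) + (9)·(-15) = -130
82·t² + 260·t + 25 = 0  ⇒  m = (-130)² − 82·25 = 14850
m = 14850 > 0,  v_rel·d = -130 < 0  ⇒  outside

inside=no margin=14850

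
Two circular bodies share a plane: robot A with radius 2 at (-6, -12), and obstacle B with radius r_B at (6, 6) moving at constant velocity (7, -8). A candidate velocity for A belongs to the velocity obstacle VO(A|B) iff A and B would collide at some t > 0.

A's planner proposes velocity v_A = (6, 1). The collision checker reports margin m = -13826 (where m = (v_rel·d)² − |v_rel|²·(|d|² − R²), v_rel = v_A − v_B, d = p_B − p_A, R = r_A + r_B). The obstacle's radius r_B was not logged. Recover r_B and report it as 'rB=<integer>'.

m = -13826
d = (12, 18);  v_rel = (-1, 9),  |v_rel|² = 82
v_rel×d = (-1)·(18) − (9)·(12) = -126
since m = R²·82 − (-126)²:  R² = (15876 + -13826) / 82 = 25
R = √25 = 5  ⇒  r_B = 5 − 2 = 3

rB=3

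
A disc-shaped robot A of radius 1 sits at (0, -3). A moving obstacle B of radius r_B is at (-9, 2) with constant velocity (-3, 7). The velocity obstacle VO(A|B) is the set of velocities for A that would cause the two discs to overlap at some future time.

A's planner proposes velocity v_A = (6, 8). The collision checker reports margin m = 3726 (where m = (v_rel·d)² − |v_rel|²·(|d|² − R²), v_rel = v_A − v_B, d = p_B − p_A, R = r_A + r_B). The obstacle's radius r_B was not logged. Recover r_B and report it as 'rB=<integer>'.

m = 3726
d = (-9, 5);  v_rel = (9, 1),  |v_rel|² = 82
v_rel×d = (9)·(5) − (1)·(-9) = 54
since m = R²·82 − 54²:  R² = (2916 + 3726) / 82 = 81
R = √81 = 9  ⇒  r_B = 9 − 1 = 8

rB=8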